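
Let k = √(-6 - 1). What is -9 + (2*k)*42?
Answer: -9 + 84*I*√7 ≈ -9.0 + 222.24*I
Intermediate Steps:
k = I*√7 (k = √(-7) = I*√7 ≈ 2.6458*I)
-9 + (2*k)*42 = -9 + (2*(I*√7))*42 = -9 + (2*I*√7)*42 = -9 + 84*I*√7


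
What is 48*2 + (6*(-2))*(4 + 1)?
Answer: 36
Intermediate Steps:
48*2 + (6*(-2))*(4 + 1) = 96 - 12*5 = 96 - 60 = 36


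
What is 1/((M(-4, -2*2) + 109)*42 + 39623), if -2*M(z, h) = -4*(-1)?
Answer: 1/44117 ≈ 2.2667e-5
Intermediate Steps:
M(z, h) = -2 (M(z, h) = -(-2)*(-1) = -½*4 = -2)
1/((M(-4, -2*2) + 109)*42 + 39623) = 1/((-2 + 109)*42 + 39623) = 1/(107*42 + 39623) = 1/(4494 + 39623) = 1/44117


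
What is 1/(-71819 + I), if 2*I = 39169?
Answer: -2/104469 ≈ -1.9144e-5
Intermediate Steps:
I = 39169/2 (I = (1/2)*39169 = 39169/2 ≈ 19585.)
1/(-71819 + I) = 1/(-71819 + 39169/2) = 1/(-104469/2) = -2/104469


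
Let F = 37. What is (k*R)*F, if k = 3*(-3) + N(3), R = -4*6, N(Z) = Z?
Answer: 5328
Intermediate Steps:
R = -24
k = -6 (k = 3*(-3) + 3 = -9 + 3 = -6)
(k*R)*F = -6*(-24)*37 = 144*37 = 5328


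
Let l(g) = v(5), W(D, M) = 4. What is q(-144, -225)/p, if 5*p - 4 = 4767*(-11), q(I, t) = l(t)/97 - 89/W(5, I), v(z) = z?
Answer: 43065/20344004 ≈ 0.0021168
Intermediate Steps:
l(g) = 5
q(I, t) = -8613/388 (q(I, t) = 5/97 - 89/4 = -8613/388)
p = -52433/5 (p = 4/5 + (4767*(-11))/5 = 4/5 + (1/5)*(-52437) = 4/5 - 52437/5 = -52433/5 ≈ -10487.)
q(-144, -225)/p = -8613/(388*(-52433/5)) = -8613/388*(-5/52433) = 43065/20344004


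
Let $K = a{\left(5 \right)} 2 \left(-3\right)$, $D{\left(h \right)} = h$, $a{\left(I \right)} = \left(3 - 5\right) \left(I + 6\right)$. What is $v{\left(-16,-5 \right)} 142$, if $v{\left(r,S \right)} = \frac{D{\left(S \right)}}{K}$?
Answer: $- \frac{355}{66} \approx -5.3788$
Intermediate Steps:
$a{\left(I \right)} = -12 - 2 I$ ($a{\left(I \right)} = - 2 \left(6 + I\right) = -12 - 2 I$)
$K = 132$ ($K = \left(-12 - 10\right) 2 \left(-3\right) = \left(-22\right) 2 \left(-3\right) = \left(-44\right) \left(-3\right) = 132$)
$v{\left(r,S \right)} = \frac{S}{132}$
$v{\left(-16,-5 \right)} 142 = \frac{1}{132} \left(-5\right) 142 = \left(- \frac{5}{132}\right) 142 = - \frac{355}{66}$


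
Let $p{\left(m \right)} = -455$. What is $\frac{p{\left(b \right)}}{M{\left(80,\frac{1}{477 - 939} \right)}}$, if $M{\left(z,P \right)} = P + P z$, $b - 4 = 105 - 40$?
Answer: $\frac{70070}{27} \approx 2595.2$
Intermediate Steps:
$b = 69$ ($b = 4 + \left(105 - 40\right) = 4 + 65 = 69$)
$\frac{p{\left(b \right)}}{M{\left(80,\frac{1}{477 - 939} \right)}} = - \frac{455}{\frac{1}{477 - 939} \left(1 + 80\right)} = - \frac{455}{\frac{1}{-462} \cdot 81} = - \frac{455}{\left(- \frac{1}{462}\right) 81} = - \frac{455}{- \frac{27}{154}} = \left(-455\right) \left(- \frac{154}{27}\right) = \frac{70070}{27}$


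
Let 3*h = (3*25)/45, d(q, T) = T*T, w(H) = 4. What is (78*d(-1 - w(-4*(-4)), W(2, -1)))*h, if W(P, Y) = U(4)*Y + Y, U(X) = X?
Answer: 3250/3 ≈ 1083.3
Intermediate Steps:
W(P, Y) = 5*Y (W(P, Y) = 4*Y + Y = 5*Y)
d(q, T) = T**2
h = 5/9 (h = ((3*25)/45)/3 = (75*(1/45))/3 = (1/3)*(5/3) = 5/9 ≈ 0.55556)
(78*d(-1 - w(-4*(-4)), W(2, -1)))*h = (78*(5*(-1))**2)*(5/9) = (78*(-5)**2)*(5/9) = (78*25)*(5/9) = 1950*(5/9) = 3250/3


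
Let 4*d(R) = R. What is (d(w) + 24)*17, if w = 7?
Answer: 1751/4 ≈ 437.75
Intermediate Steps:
d(R) = R/4
(d(w) + 24)*17 = ((¼)*7 + 24)*17 = (7/4 + 24)*17 = (103/4)*17 = 1751/4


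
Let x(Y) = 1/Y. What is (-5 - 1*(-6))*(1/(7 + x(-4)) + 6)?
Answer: 166/27 ≈ 6.1481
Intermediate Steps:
(-5 - 1*(-6))*(1/(7 + x(-4)) + 6) = (-5 - 1*(-6))*(1/(7 + 1/(-4)) + 6) = (-5 + 6)*(1/(7 - ¼) + 6) = 1*(1/(27/4) + 6) = 1*(4/27 + 6) = 1*(166/27) = 166/27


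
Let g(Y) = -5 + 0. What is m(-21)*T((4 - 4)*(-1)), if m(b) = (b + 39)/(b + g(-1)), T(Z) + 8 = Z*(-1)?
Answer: 72/13 ≈ 5.5385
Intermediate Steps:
g(Y) = -5
T(Z) = -8 - Z (T(Z) = -8 + Z*(-1) = -8 - Z)
m(b) = (39 + b)/(-5 + b) (m(b) = (b + 39)/(b - 5) = (39 + b)/(-5 + b))
m(-21)*T((4 - 4)*(-1)) = ((39 - 21)/(-5 - 21))*(-8 - (4 - 4)*(-1)) = (18/(-26))*(-8 - 0*(-1)) = (-1/26*18)*(-8 - 1*0) = -9*(-8 + 0)/13 = -9/13*(-8) = 72/13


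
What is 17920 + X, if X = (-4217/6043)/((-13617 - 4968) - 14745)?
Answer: 3609324369017/201413190 ≈ 17920.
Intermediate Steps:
X = 4217/201413190 (X = (-4217*1/6043)/(-18585 - 14745) = -4217/6043/(-33330) = -4217/6043*(-1/33330) = 4217/201413190 ≈ 2.0937e-5)
17920 + X = 17920 + 4217/201413190 = 3609324369017/201413190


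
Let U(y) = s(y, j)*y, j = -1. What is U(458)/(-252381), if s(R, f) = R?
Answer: -209764/252381 ≈ -0.83114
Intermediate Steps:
U(y) = y² (U(y) = y*y = y²)
U(458)/(-252381) = 458²/(-252381) = 209764*(-1/252381) = -209764/252381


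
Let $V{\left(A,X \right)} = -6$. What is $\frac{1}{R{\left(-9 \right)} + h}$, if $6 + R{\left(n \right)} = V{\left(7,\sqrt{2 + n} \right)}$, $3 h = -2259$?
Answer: $- \frac{1}{765} \approx -0.0013072$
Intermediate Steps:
$h = -753$ ($h = \frac{1}{3} \left(-2259\right) = -753$)
$R{\left(n \right)} = -12$ ($R{\left(n \right)} = -6 - 6 = -12$)
$\frac{1}{R{\left(-9 \right)} + h} = \frac{1}{-12 - 753} = \frac{1}{-765} = - \frac{1}{765}$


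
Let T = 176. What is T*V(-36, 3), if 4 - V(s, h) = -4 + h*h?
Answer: -176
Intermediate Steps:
V(s, h) = 8 - h² (V(s, h) = 4 - (-4 + h*h) = 4 - (-4 + h²) = 4 + (4 - h²) = 8 - h²)
T*V(-36, 3) = 176*(8 - 1*3²) = 176*(8 - 1*9) = 176*(8 - 9) = 176*(-1) = -176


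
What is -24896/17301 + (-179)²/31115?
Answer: -220297699/538320615 ≈ -0.40923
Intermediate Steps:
-24896/17301 + (-179)²/31115 = -24896*1/17301 + 32041*(1/31115) = -24896/17301 + 32041/31115 = -220297699/538320615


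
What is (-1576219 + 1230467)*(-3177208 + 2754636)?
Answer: 146105114144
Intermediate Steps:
(-1576219 + 1230467)*(-3177208 + 2754636) = -345752*(-422572) = 146105114144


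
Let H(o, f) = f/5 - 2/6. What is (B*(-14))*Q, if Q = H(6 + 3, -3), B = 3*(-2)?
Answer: -392/5 ≈ -78.400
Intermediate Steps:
H(o, f) = -⅓ + f/5 (H(o, f) = f*(⅕) - 2*⅙ = f/5 - ⅓ = -⅓ + f/5)
B = -6
Q = -14/15 (Q = -⅓ + (⅕)*(-3) = -⅓ - ⅗ = -14/15 ≈ -0.93333)
(B*(-14))*Q = -6*(-14)*(-14/15) = 84*(-14/15) = -392/5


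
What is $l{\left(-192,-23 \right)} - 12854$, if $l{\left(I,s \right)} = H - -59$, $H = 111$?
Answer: $-12684$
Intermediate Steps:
$l{\left(I,s \right)} = 170$ ($l{\left(I,s \right)} = 111 - -59 = 111 + 59 = 170$)
$l{\left(-192,-23 \right)} - 12854 = 170 - 12854 = -12684$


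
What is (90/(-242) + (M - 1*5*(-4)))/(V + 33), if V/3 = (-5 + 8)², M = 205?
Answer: 453/121 ≈ 3.7438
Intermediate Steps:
V = 27 (V = 3*(-5 + 8)² = 3*3² = 3*9 = 27)
(90/(-242) + (M - 1*5*(-4)))/(V + 33) = (90/(-242) + (205 - 1*5*(-4)))/(27 + 33) = (90*(-1/242) + (205 - 5*(-4)))/60 = (-45/121 + (205 + 20))*(1/60) = (-45/121 + 225)*(1/60) = (27180/121)*(1/60) = 453/121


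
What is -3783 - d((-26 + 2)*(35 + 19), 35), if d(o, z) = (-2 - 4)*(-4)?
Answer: -3807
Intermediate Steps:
d(o, z) = 24 (d(o, z) = -6*(-4) = 24)
-3783 - d((-26 + 2)*(35 + 19), 35) = -3783 - 1*24 = -3783 - 24 = -3807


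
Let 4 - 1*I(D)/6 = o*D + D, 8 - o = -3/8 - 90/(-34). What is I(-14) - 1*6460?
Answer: -199609/34 ≈ -5870.9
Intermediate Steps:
o = 779/136 (o = 8 - (-3/8 - 90/(-34)) = 8 - (-3*1/8 - 90*(-1/34)) = 8 - (-3/8 + 45/17) = 8 - 1*309/136 = 8 - 309/136 = 779/136 ≈ 5.7279)
I(D) = 24 - 2745*D/68 (I(D) = 24 - 6*(779*D/136 + D) = 24 - 2745*D/68)
I(-14) - 1*6460 = (24 - 2745/68*(-14)) - 1*6460 = (24 + 19215/34) - 6460 = 20031/34 - 6460 = -199609/34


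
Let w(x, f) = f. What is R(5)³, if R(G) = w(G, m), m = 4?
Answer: 64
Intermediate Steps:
R(G) = 4
R(5)³ = 4³ = 64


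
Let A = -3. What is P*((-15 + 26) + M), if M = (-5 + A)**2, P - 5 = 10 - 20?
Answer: -375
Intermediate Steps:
P = -5 (P = 5 + (10 - 20) = 5 - 10 = -5)
M = 64 (M = (-5 - 3)**2 = (-8)**2 = 64)
P*((-15 + 26) + M) = -5*((-15 + 26) + 64) = -5*(11 + 64) = -5*75 = -375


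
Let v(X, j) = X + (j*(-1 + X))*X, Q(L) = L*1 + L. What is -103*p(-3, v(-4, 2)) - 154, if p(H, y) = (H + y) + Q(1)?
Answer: -3759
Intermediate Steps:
Q(L) = 2*L (Q(L) = L + L = 2*L)
v(X, j) = X + X*j*(-1 + X)
p(H, y) = 2 + H + y (p(H, y) = (H + y) + 2*1 = (H + y) + 2 = 2 + H + y)
-103*p(-3, v(-4, 2)) - 154 = -103*(2 - 3 - 4*(1 - 1*2 - 4*2)) - 154 = -103*(2 - 3 - 4*(1 - 2 - 8)) - 154 = -103*(2 - 3 - 4*(-9)) - 154 = -103*(2 - 3 + 36) - 154 = -103*35 - 154 = -3605 - 154 = -3759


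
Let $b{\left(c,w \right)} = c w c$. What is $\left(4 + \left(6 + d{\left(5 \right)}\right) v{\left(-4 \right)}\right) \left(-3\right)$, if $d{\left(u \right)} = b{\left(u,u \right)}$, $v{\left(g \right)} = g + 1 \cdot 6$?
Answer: $-798$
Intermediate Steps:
$v{\left(g \right)} = 6 + g$ ($v{\left(g \right)} = g + 6 = 6 + g$)
$b{\left(c,w \right)} = w c^{2}$
$d{\left(u \right)} = u^{3}$ ($d{\left(u \right)} = u u^{2} = u^{3}$)
$\left(4 + \left(6 + d{\left(5 \right)}\right) v{\left(-4 \right)}\right) \left(-3\right) = \left(4 + \left(6 + 5^{3}\right) \left(6 - 4\right)\right) \left(-3\right) = \left(4 + \left(6 + 125\right) 2\right) \left(-3\right) = \left(4 + 131 \cdot 2\right) \left(-3\right) = \left(4 + 262\right) \left(-3\right) = 266 \left(-3\right) = -798$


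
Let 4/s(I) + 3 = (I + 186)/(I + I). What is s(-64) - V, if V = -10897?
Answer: 2756685/253 ≈ 10896.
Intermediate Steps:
s(I) = 4/(-3 + (186 + I)/(2*I)) (s(I) = 4/(-3 + (I + 186)/(I + I)) = 4/(-3 + (186 + I)/((2*I))) = 4/(-3 + (186 + I)*(1/(2*I))) = 4/(-3 + (186 + I)/(2*I)))
s(-64) - V = -8*(-64)/(-186 + 5*(-64)) - 1*(-10897) = -8*(-64)/(-186 - 320) + 10897 = -8*(-64)/(-506) + 10897 = -8*(-64)*(-1/506) + 10897 = -256/253 + 10897 = 2756685/253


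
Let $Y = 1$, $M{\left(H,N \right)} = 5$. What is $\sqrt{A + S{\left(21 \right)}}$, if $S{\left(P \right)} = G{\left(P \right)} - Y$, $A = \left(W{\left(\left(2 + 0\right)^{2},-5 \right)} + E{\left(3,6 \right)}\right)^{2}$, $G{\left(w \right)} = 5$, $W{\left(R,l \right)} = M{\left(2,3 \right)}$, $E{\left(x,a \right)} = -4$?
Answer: $\sqrt{5} \approx 2.2361$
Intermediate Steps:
$W{\left(R,l \right)} = 5$
$A = 1$ ($A = \left(5 - 4\right)^{2} = 1^{2} = 1$)
$S{\left(P \right)} = 4$ ($S{\left(P \right)} = 5 - 1 = 4$)
$\sqrt{A + S{\left(21 \right)}} = \sqrt{1 + 4} = \sqrt{5}$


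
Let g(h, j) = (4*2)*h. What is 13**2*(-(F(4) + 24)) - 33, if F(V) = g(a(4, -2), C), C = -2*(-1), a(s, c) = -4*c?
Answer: -14905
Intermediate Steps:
C = 2
g(h, j) = 8*h
F(V) = 64 (F(V) = 8*(-4*(-2)) = 8*8 = 64)
13**2*(-(F(4) + 24)) - 33 = 13**2*(-(64 + 24)) - 33 = 169*(-1*88) - 33 = 169*(-88) - 33 = -14872 - 33 = -14905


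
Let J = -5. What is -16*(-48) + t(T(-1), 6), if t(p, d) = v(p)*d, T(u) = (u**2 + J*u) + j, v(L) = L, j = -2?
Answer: 792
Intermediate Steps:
T(u) = -2 + u**2 - 5*u (T(u) = (u**2 - 5*u) - 2 = -2 + u**2 - 5*u)
t(p, d) = d*p (t(p, d) = p*d = d*p)
-16*(-48) + t(T(-1), 6) = -16*(-48) + 6*(-2 + (-1)**2 - 5*(-1)) = 768 + 6*(-2 + 1 + 5) = 768 + 6*4 = 768 + 24 = 792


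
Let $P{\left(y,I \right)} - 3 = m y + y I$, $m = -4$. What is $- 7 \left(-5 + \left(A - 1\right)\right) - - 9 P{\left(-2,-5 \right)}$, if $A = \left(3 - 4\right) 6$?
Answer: $273$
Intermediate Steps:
$A = -6$ ($A = \left(-1\right) 6 = -6$)
$P{\left(y,I \right)} = 3 - 4 y + I y$ ($P{\left(y,I \right)} = 3 + \left(- 4 y + y I\right) = 3 + \left(- 4 y + I y\right) = 3 - 4 y + I y$)
$- 7 \left(-5 + \left(A - 1\right)\right) - - 9 P{\left(-2,-5 \right)} = - 7 \left(-5 - 7\right) - - 9 \left(3 - -8 - -10\right) = - 7 \left(-5 - 7\right) - - 9 \left(3 + 8 + 10\right) = \left(-7\right) \left(-12\right) - \left(-9\right) 21 = 84 - -189 = 84 + 189 = 273$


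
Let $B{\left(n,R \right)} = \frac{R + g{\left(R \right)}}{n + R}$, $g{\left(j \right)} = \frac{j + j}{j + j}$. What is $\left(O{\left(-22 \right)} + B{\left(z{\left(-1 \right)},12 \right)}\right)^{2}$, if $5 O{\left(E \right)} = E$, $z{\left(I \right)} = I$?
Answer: $\frac{31329}{3025} \approx 10.357$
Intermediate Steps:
$g{\left(j \right)} = 1$ ($g{\left(j \right)} = \frac{2 j}{2 j} = 2 j \frac{1}{2 j} = 1$)
$B{\left(n,R \right)} = \frac{1 + R}{R + n}$ ($B{\left(n,R \right)} = \frac{R + 1}{n + R} = \frac{1 + R}{R + n}$)
$O{\left(E \right)} = \frac{E}{5}$
$\left(O{\left(-22 \right)} + B{\left(z{\left(-1 \right)},12 \right)}\right)^{2} = \left(\frac{1}{5} \left(-22\right) + \frac{1 + 12}{12 - 1}\right)^{2} = \left(- \frac{22}{5} + \frac{1}{11} \cdot 13\right)^{2} = \left(- \frac{22}{5} + \frac{13}{11}\right)^{2} = \left(- \frac{177}{55}\right)^{2} = \frac{31329}{3025}$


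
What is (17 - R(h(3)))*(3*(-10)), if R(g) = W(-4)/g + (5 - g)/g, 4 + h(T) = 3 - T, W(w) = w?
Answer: -1095/2 ≈ -547.50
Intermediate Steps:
h(T) = -1 - T (h(T) = -4 + (3 - T) = -1 - T)
R(g) = -4/g + (5 - g)/g
(17 - R(h(3)))*(3*(-10)) = (17 - (1 - (-1 - 1*3))/(-1 - 1*3))*(3*(-10)) = (17 - (1 - (-1 - 3))/(-1 - 3))*(-30) = (17 - (1 - 1*(-4))/(-4))*(-30) = (17 - (-1)*(1 + 4)/4)*(-30) = (17 - (-1)*5/4)*(-30) = (17 - 1*(-5/4))*(-30) = (17 + 5/4)*(-30) = (73/4)*(-30) = -1095/2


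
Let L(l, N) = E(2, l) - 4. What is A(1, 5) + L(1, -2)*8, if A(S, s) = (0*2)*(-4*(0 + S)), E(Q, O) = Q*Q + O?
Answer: 8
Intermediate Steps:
E(Q, O) = O + Q² (E(Q, O) = Q² + O = O + Q²)
A(S, s) = 0 (A(S, s) = 0*(-4*S) = 0)
L(l, N) = l (L(l, N) = (l + 2²) - 4 = (l + 4) - 4 = (4 + l) - 4 = l)
A(1, 5) + L(1, -2)*8 = 0 + 1*8 = 0 + 8 = 8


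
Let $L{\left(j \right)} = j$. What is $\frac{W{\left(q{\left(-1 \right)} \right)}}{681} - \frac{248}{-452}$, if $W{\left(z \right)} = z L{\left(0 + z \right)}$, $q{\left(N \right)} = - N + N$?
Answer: $\frac{62}{113} \approx 0.54867$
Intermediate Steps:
$q{\left(N \right)} = 0$
$W{\left(z \right)} = z^{2}$ ($W{\left(z \right)} = z \left(0 + z\right) = z z = z^{2}$)
$\frac{W{\left(q{\left(-1 \right)} \right)}}{681} - \frac{248}{-452} = \frac{0^{2}}{681} - \frac{248}{-452} = 0 \cdot \frac{1}{681} - - \frac{62}{113} = 0 + \frac{62}{113} = \frac{62}{113}$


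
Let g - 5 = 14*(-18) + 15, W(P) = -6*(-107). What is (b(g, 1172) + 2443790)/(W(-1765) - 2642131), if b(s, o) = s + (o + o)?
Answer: -2445902/2641489 ≈ -0.92596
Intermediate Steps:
W(P) = 642
g = -232 (g = 5 + (14*(-18) + 15) = 5 + (-252 + 15) = 5 - 237 = -232)
b(s, o) = s + 2*o
(b(g, 1172) + 2443790)/(W(-1765) - 2642131) = ((-232 + 2*1172) + 2443790)/(642 - 2642131) = ((-232 + 2344) + 2443790)/(-2641489) = (2112 + 2443790)*(-1/2641489) = 2445902*(-1/2641489) = -2445902/2641489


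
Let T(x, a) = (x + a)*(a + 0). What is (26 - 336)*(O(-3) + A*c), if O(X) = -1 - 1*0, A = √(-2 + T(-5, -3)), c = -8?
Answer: 310 + 2480*√22 ≈ 11942.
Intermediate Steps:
T(x, a) = a*(a + x) (T(x, a) = (a + x)*a = a*(a + x))
A = √22 (A = √(-2 - 3*(-3 - 5)) = √(-2 - 3*(-8)) = √(-2 + 24) = √22 ≈ 4.6904)
O(X) = -1 (O(X) = -1 + 0 = -1)
(26 - 336)*(O(-3) + A*c) = (26 - 336)*(-1 + √22*(-8)) = -310*(-1 - 8*√22) = 310 + 2480*√22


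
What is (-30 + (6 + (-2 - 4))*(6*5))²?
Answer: 900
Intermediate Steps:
(-30 + (6 + (-2 - 4))*(6*5))² = (-30 + (6 - 6)*30)² = (-30 + 0*30)² = (-30 + 0)² = (-30)² = 900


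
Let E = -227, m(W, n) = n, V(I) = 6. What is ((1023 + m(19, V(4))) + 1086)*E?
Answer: -480105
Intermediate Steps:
((1023 + m(19, V(4))) + 1086)*E = ((1023 + 6) + 1086)*(-227) = (1029 + 1086)*(-227) = 2115*(-227) = -480105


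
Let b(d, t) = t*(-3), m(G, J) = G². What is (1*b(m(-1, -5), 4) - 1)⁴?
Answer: 28561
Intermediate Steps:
b(d, t) = -3*t
(1*b(m(-1, -5), 4) - 1)⁴ = (1*(-3*4) - 1)⁴ = (1*(-12) - 1)⁴ = (-12 - 1)⁴ = (-13)⁴ = 28561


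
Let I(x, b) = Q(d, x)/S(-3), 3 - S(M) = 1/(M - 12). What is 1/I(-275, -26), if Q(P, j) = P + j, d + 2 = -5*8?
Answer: -46/4755 ≈ -0.0096740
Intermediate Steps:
d = -42 (d = -2 - 5*8 = -2 - 40 = -42)
S(M) = 3 - 1/(-12 + M) (S(M) = 3 - 1/(M - 12) = 3 - 1/(-12 + M))
I(x, b) = -315/23 + 15*x/46 (I(x, b) = (-42 + x)/(((-37 + 3*(-3))/(-12 - 3))) = (-42 + x)/(((-37 - 9)/(-15))) = (-42 + x)/((-1/15*(-46))) = (-42 + x)/(46/15) = (-42 + x)*(15/46) = -315/23 + 15*x/46)
1/I(-275, -26) = 1/(-315/23 + (15/46)*(-275)) = 1/(-315/23 - 4125/46) = 1/(-4755/46) = -46/4755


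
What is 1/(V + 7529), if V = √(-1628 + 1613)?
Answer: 7529/56685856 - I*√15/56685856 ≈ 0.00013282 - 6.8324e-8*I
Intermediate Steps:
V = I*√15 (V = √(-15) = I*√15 ≈ 3.873*I)
1/(V + 7529) = 1/(I*√15 + 7529) = 1/(7529 + I*√15)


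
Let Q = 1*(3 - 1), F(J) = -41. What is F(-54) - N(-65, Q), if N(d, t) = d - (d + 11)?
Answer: -30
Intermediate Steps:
Q = 2 (Q = 1*2 = 2)
N(d, t) = -11 (N(d, t) = d - (11 + d) = d + (-11 - d) = -11)
F(-54) - N(-65, Q) = -41 - 1*(-11) = -41 + 11 = -30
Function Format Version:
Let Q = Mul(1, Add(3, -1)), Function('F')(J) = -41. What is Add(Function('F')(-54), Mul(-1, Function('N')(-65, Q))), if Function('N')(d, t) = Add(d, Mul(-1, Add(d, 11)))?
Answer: -30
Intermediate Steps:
Q = 2 (Q = Mul(1, 2) = 2)
Function('N')(d, t) = -11 (Function('N')(d, t) = Add(d, Mul(-1, Add(11, d))) = Add(d, Add(-11, Mul(-1, d))) = -11)
Add(Function('F')(-54), Mul(-1, Function('N')(-65, Q))) = Add(-41, Mul(-1, -11)) = Add(-41, 11) = -30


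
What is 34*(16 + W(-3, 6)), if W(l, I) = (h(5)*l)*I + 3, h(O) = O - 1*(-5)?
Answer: -5474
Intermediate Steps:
h(O) = 5 + O (h(O) = O + 5 = 5 + O)
W(l, I) = 3 + 10*I*l (W(l, I) = ((5 + 5)*l)*I + 3 = (10*l)*I + 3 = 10*I*l + 3 = 3 + 10*I*l)
34*(16 + W(-3, 6)) = 34*(16 + (3 + 10*6*(-3))) = 34*(16 + (3 - 180)) = 34*(16 - 177) = 34*(-161) = -5474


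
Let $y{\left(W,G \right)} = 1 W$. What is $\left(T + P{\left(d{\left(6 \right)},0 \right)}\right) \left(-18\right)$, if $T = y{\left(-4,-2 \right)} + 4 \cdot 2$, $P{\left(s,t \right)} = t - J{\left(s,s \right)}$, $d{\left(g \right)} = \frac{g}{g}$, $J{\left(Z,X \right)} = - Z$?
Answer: $-90$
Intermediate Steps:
$y{\left(W,G \right)} = W$
$d{\left(g \right)} = 1$
$P{\left(s,t \right)} = s + t$ ($P{\left(s,t \right)} = t - - s = t + s = s + t$)
$T = 4$ ($T = -4 + 4 \cdot 2 = -4 + 8 = 4$)
$\left(T + P{\left(d{\left(6 \right)},0 \right)}\right) \left(-18\right) = \left(4 + \left(1 + 0\right)\right) \left(-18\right) = \left(4 + 1\right) \left(-18\right) = 5 \left(-18\right) = -90$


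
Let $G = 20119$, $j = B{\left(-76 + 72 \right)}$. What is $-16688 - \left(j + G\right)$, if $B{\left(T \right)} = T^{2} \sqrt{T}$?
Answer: $-36807 - 32 i \approx -36807.0 - 32.0 i$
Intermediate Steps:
$B{\left(T \right)} = T^{\frac{5}{2}}$
$j = 32 i$ ($j = \left(-76 + 72\right)^{\frac{5}{2}} = \left(-4\right)^{\frac{5}{2}} = 32 i \approx 32.0 i$)
$-16688 - \left(j + G\right) = -16688 - \left(32 i + 20119\right) = -16688 - \left(20119 + 32 i\right) = -36807 - 32 i$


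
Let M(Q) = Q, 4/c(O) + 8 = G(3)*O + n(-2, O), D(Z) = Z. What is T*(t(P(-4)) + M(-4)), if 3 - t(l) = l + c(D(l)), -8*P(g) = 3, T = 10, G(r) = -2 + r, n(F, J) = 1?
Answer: -195/236 ≈ -0.82627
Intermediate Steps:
c(O) = 4/(-7 + O) (c(O) = 4/(-8 + ((-2 + 3)*O + 1)) = 4/(-8 + (1*O + 1)) = 4/(-8 + (O + 1)) = 4/(-8 + (1 + O)) = 4/(-7 + O))
P(g) = -3/8 (P(g) = -⅛*3 = -3/8)
t(l) = 3 - l - 4/(-7 + l) (t(l) = 3 - (l + 4/(-7 + l)) = 3 + (-l - 4/(-7 + l)) = 3 - l - 4/(-7 + l))
T*(t(P(-4)) + M(-4)) = 10*((-4 + (-7 - 3/8)*(3 - 1*(-3/8)))/(-7 - 3/8) - 4) = 10*((-4 - 59*(3 + 3/8)/8)/(-59/8) - 4) = 10*(-8*(-4 - 59/8*27/8)/59 - 4) = 10*(-8*(-4 - 1593/64)/59 - 4) = 10*(-8/59*(-1849/64) - 4) = 10*(1849/472 - 4) = 10*(-39/472) = -195/236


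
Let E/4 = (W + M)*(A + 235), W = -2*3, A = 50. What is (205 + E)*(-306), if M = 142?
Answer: -47504970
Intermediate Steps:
W = -6 ≈ -6.0000
E = 155040 (E = 4*((-6 + 142)*(50 + 235)) = 4*(136*285) = 4*38760 = 155040)
(205 + E)*(-306) = (205 + 155040)*(-306) = 155245*(-306) = -47504970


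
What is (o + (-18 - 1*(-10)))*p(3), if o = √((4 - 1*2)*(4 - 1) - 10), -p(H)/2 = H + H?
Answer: 96 - 24*I ≈ 96.0 - 24.0*I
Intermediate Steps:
p(H) = -4*H (p(H) = -2*(H + H) = -4*H)
o = 2*I (o = √((4 - 2)*3 - 10) = √(2*3 - 10) = √(6 - 10) = √(-4) = 2*I ≈ 2.0*I)
(o + (-18 - 1*(-10)))*p(3) = (2*I + (-18 - 1*(-10)))*(-4*3) = (2*I + (-18 + 10))*(-12) = (2*I - 8)*(-12) = (-8 + 2*I)*(-12) = 96 - 24*I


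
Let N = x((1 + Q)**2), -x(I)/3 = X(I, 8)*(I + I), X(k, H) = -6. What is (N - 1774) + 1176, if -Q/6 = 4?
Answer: 18446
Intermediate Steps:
Q = -24 (Q = -6*4 = -24)
x(I) = 36*I (x(I) = -(-18)*(I + I) = -(-18)*2*I = -(-36)*I = 36*I)
N = 19044 (N = 36*(1 - 24)**2 = 36*(-23)**2 = 36*529 = 19044)
(N - 1774) + 1176 = (19044 - 1774) + 1176 = 17270 + 1176 = 18446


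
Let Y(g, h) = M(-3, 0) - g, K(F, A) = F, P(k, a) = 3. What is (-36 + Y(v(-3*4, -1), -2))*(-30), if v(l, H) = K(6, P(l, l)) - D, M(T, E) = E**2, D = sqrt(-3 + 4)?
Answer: 1230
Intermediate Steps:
D = 1 (D = sqrt(1) = 1)
v(l, H) = 5 (v(l, H) = 6 - 1*1 = 6 - 1 = 5)
Y(g, h) = -g (Y(g, h) = 0**2 - g = 0 - g = -g)
(-36 + Y(v(-3*4, -1), -2))*(-30) = (-36 - 1*5)*(-30) = (-36 - 5)*(-30) = -41*(-30) = 1230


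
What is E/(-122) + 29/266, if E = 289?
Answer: -18334/8113 ≈ -2.2598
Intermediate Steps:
E/(-122) + 29/266 = 289/(-122) + 29/266 = 289*(-1/122) + 29*(1/266) = -289/122 + 29/266 = -18334/8113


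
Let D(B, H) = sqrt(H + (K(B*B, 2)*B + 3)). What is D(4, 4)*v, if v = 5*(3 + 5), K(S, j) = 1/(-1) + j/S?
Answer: 20*sqrt(14) ≈ 74.833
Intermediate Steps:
K(S, j) = -1 + j/S (K(S, j) = 1*(-1) + j/S = -1 + j/S)
v = 40 (v = 5*8 = 40)
D(B, H) = sqrt(3 + H + (2 - B**2)/B) (D(B, H) = sqrt(H + (((2 - B*B)/((B*B)))*B + 3)) = sqrt(H + (((2 - B**2)/(B**2))*B + 3)) = sqrt(H + (((2 - B**2)/B**2)*B + 3)) = sqrt(H + ((2 - B**2)/B + 3)) = sqrt(H + (3 + (2 - B**2)/B)) = sqrt(3 + H + (2 - B**2)/B))
D(4, 4)*v = sqrt(3 + 4 - 1*4 + 2/4)*40 = sqrt(3 + 4 - 4 + 2*(1/4))*40 = sqrt(3 + 4 - 4 + 1/2)*40 = sqrt(7/2)*40 = (sqrt(14)/2)*40 = 20*sqrt(14)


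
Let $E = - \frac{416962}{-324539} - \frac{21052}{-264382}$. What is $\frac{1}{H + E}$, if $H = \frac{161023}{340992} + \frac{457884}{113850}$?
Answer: $\frac{138722743011916800}{812699850385299637} \approx 0.17069$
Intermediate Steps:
$E = \frac{2018438664}{1479349481}$ ($E = \left(-416962\right) \left(- \frac{1}{324539}\right) - - \frac{10526}{132191} = \frac{14378}{11191} + \frac{10526}{132191} = \frac{2018438664}{1479349481} \approx 1.3644$)
$H = \frac{421418477}{93772800}$ ($H = 161023 \cdot \frac{1}{340992} + 457884 \cdot \frac{1}{113850} = \frac{161023}{340992} + \frac{1106}{275} = \frac{421418477}{93772800} \approx 4.494$)
$\frac{1}{H + E} = \frac{1}{\frac{421418477}{93772800} + \frac{2018438664}{1479349481}} = \frac{1}{\frac{812699850385299637}{138722743011916800}} = \frac{138722743011916800}{812699850385299637}$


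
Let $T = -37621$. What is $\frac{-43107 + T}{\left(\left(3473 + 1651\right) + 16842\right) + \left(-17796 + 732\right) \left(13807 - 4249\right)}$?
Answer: $\frac{40364}{81537873} \approx 0.00049503$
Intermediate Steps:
$\frac{-43107 + T}{\left(\left(3473 + 1651\right) + 16842\right) + \left(-17796 + 732\right) \left(13807 - 4249\right)} = \frac{-43107 - 37621}{\left(\left(3473 + 1651\right) + 16842\right) + \left(-17796 + 732\right) \left(13807 - 4249\right)} = - \frac{80728}{\left(5124 + 16842\right) - 163097712} = - \frac{80728}{21966 - 163097712} = - \frac{80728}{-163075746} = \left(-80728\right) \left(- \frac{1}{163075746}\right) = \frac{40364}{81537873}$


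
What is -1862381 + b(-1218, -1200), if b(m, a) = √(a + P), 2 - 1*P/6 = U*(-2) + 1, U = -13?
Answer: -1862381 + 15*I*√6 ≈ -1.8624e+6 + 36.742*I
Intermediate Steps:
P = -150 (P = 12 - 6*(-13*(-2) + 1) = 12 - 6*(26 + 1) = 12 - 6*27 = 12 - 162 = -150)
b(m, a) = √(-150 + a) (b(m, a) = √(a - 150) = √(-150 + a))
-1862381 + b(-1218, -1200) = -1862381 + √(-150 - 1200) = -1862381 + √(-1350) = -1862381 + 15*I*√6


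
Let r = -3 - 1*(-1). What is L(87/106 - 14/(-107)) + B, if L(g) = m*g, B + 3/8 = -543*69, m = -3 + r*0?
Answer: -1699949385/45368 ≈ -37470.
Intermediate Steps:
r = -2 (r = -3 + 1 = -2)
m = -3 (m = -3 - 2*0 = -3 + 0 = -3)
B = -299739/8 (B = -3/8 - 543*69 = -3/8 - 37467 = -299739/8 ≈ -37467.)
L(g) = -3*g
L(87/106 - 14/(-107)) + B = -3*(87/106 - 14/(-107)) - 299739/8 = -3*(87*(1/106) - 14*(-1/107)) - 299739/8 = -3*(87/106 + 14/107) - 299739/8 = -3*10793/11342 - 299739/8 = -32379/11342 - 299739/8 = -1699949385/45368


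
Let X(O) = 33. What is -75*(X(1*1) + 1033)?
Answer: -79950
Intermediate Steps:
-75*(X(1*1) + 1033) = -75*(33 + 1033) = -75*1066 = -79950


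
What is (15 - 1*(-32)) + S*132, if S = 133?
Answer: 17603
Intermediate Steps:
(15 - 1*(-32)) + S*132 = (15 - 1*(-32)) + 133*132 = (15 + 32) + 17556 = 47 + 17556 = 17603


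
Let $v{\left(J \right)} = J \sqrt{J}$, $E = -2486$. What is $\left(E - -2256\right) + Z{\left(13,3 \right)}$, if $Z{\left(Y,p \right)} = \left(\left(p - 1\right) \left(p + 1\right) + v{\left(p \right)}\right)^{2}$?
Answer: $-139 + 48 \sqrt{3} \approx -55.862$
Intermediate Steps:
$v{\left(J \right)} = J^{\frac{3}{2}}$
$Z{\left(Y,p \right)} = \left(p^{\frac{3}{2}} + \left(1 + p\right) \left(-1 + p\right)\right)^{2}$ ($Z{\left(Y,p \right)} = \left(\left(p - 1\right) \left(p + 1\right) + p^{\frac{3}{2}}\right)^{2} = \left(\left(-1 + p\right) \left(1 + p\right) + p^{\frac{3}{2}}\right)^{2} = \left(\left(1 + p\right) \left(-1 + p\right) + p^{\frac{3}{2}}\right)^{2} = \left(p^{\frac{3}{2}} + \left(1 + p\right) \left(-1 + p\right)\right)^{2}$)
$\left(E - -2256\right) + Z{\left(13,3 \right)} = \left(-2486 - -2256\right) + \left(-1 + 3^{2} + 3^{\frac{3}{2}}\right)^{2} = \left(-2486 + 2256\right) + \left(-1 + 9 + 3 \sqrt{3}\right)^{2} = -230 + \left(8 + 3 \sqrt{3}\right)^{2}$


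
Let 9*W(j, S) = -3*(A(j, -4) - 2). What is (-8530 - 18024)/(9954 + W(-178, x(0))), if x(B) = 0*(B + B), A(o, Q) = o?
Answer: -13277/5007 ≈ -2.6517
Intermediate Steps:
x(B) = 0 (x(B) = 0*(2*B) = 0)
W(j, S) = ⅔ - j/3 (W(j, S) = (-3*(j - 2))/9 = (-3*(-2 + j))/9 = (6 - 3*j)/9 = ⅔ - j/3)
(-8530 - 18024)/(9954 + W(-178, x(0))) = (-8530 - 18024)/(9954 + (⅔ - ⅓*(-178))) = -26554/(9954 + (⅔ + 178/3)) = -26554/(9954 + 60) = -26554/10014 = -26554*1/10014 = -13277/5007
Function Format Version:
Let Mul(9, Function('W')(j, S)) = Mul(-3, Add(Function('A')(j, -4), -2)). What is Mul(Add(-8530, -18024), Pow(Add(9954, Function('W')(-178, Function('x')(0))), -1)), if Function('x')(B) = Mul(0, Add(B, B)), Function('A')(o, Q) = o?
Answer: Rational(-13277, 5007) ≈ -2.6517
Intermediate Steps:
Function('x')(B) = 0 (Function('x')(B) = Mul(0, Mul(2, B)) = 0)
Function('W')(j, S) = Add(Rational(2, 3), Mul(Rational(-1, 3), j)) (Function('W')(j, S) = Mul(Rational(1, 9), Mul(-3, Add(j, -2))) = Mul(Rational(1, 9), Mul(-3, Add(-2, j))) = Mul(Rational(1, 9), Add(6, Mul(-3, j))) = Add(Rational(2, 3), Mul(Rational(-1, 3), j)))
Mul(Add(-8530, -18024), Pow(Add(9954, Function('W')(-178, Function('x')(0))), -1)) = Mul(Add(-8530, -18024), Pow(Add(9954, Add(Rational(2, 3), Mul(Rational(-1, 3), -178))), -1)) = Mul(-26554, Pow(Add(9954, Add(Rational(2, 3), Rational(178, 3))), -1)) = Mul(-26554, Pow(Add(9954, 60), -1)) = Mul(-26554, Pow(10014, -1)) = Mul(-26554, Rational(1, 10014)) = Rational(-13277, 5007)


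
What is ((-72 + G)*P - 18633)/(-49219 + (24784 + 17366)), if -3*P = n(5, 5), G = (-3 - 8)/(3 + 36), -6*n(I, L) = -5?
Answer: 13066271/4962438 ≈ 2.6330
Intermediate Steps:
n(I, L) = ⅚ (n(I, L) = -⅙*(-5) = ⅚)
G = -11/39 ≈ -0.28205
P = -5/18 (P = -⅓*⅚ = -5/18 ≈ -0.27778)
((-72 + G)*P - 18633)/(-49219 + (24784 + 17366)) = ((-72 - 11/39)*(-5/18) - 18633)/(-49219 + (24784 + 17366)) = (-2819/39*(-5/18) - 18633)/(-49219 + 42150) = (14095/702 - 18633)/(-7069) = -13066271/702*(-1/7069) = 13066271/4962438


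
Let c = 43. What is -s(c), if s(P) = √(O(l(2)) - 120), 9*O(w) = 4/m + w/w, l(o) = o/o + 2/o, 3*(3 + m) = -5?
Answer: -I*√52913/21 ≈ -10.954*I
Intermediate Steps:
m = -14/3 (m = -3 + (⅓)*(-5) = -3 - 5/3 = -14/3 ≈ -4.6667)
l(o) = 1 + 2/o
O(w) = 1/63 (O(w) = (4/(-14/3) + w/w)/9 = (4*(-3/14) + 1)/9 = (-6/7 + 1)/9 = (⅑)*(⅐) = 1/63)
s(P) = I*√52913/21 (s(P) = √(1/63 - 120) = √(-7559/63) = I*√52913/21)
-s(c) = -I*√52913/21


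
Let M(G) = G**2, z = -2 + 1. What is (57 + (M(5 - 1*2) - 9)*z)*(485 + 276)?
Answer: 43377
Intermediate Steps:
z = -1
(57 + (M(5 - 1*2) - 9)*z)*(485 + 276) = (57 + ((5 - 1*2)**2 - 9)*(-1))*(485 + 276) = (57 + ((5 - 2)**2 - 9)*(-1))*761 = (57 + (3**2 - 9)*(-1))*761 = (57 + (9 - 9)*(-1))*761 = (57 + 0*(-1))*761 = (57 + 0)*761 = 57*761 = 43377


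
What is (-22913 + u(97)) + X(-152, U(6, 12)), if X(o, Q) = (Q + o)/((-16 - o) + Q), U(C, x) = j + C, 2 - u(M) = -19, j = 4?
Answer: -1671187/73 ≈ -22893.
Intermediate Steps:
u(M) = 21 (u(M) = 2 - 1*(-19) = 2 + 19 = 21)
U(C, x) = 4 + C
X(o, Q) = (Q + o)/(-16 + Q - o)
(-22913 + u(97)) + X(-152, U(6, 12)) = (-22913 + 21) + (-(4 + 6) - 1*(-152))/(16 - 152 - (4 + 6)) = -22892 + (-1*10 + 152)/(16 - 152 - 1*10) = -22892 + (-10 + 152)/(16 - 152 - 10) = -22892 + 142/(-146) = -22892 - 1/146*142 = -22892 - 71/73 = -1671187/73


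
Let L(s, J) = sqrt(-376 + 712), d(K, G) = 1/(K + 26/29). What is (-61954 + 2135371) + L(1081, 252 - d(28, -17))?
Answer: 2073417 + 4*sqrt(21) ≈ 2.0734e+6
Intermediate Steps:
d(K, G) = 1/(26/29 + K) (d(K, G) = 1/(K + 26*(1/29)) = 1/(K + 26/29) = 1/(26/29 + K))
L(s, J) = 4*sqrt(21) (L(s, J) = sqrt(336) = 4*sqrt(21))
(-61954 + 2135371) + L(1081, 252 - d(28, -17)) = (-61954 + 2135371) + 4*sqrt(21) = 2073417 + 4*sqrt(21)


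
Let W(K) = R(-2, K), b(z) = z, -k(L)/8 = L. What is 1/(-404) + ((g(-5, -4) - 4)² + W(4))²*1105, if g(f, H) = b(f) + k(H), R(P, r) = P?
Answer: 123983780179/404 ≈ 3.0689e+8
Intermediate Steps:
k(L) = -8*L
W(K) = -2
g(f, H) = f - 8*H
1/(-404) + ((g(-5, -4) - 4)² + W(4))²*1105 = 1/(-404) + (((-5 - 8*(-4)) - 4)² - 2)²*1105 = -1/404 + (((-5 + 32) - 4)² - 2)²*1105 = -1/404 + ((27 - 4)² - 2)²*1105 = -1/404 + (23² - 2)²*1105 = -1/404 + (529 - 2)²*1105 = -1/404 + 527²*1105 = -1/404 + 277729*1105 = -1/404 + 306890545 = 123983780179/404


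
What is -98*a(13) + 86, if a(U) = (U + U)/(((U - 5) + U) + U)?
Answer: 188/17 ≈ 11.059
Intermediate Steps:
a(U) = 2*U/(-5 + 3*U) (a(U) = (2*U)/(((-5 + U) + U) + U) = (2*U)/((-5 + 2*U) + U) = (2*U)/(-5 + 3*U) = 2*U/(-5 + 3*U))
-98*a(13) + 86 = -196*13/(-5 + 3*13) + 86 = -196*13/(-5 + 39) + 86 = -196*13/34 + 86 = -98*13/17 + 86 = -1274/17 + 86 = 188/17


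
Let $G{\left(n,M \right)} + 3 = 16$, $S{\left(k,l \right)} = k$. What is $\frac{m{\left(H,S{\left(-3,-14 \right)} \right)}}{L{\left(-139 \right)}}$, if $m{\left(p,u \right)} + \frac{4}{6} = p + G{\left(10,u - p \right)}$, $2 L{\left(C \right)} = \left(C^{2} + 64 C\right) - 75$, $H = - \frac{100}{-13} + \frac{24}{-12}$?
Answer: $\frac{703}{201825} \approx 0.0034832$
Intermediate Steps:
$G{\left(n,M \right)} = 13$ ($G{\left(n,M \right)} = -3 + 16 = 13$)
$H = \frac{74}{13}$ ($H = \left(-100\right) \left(- \frac{1}{13}\right) + 24 \left(- \frac{1}{12}\right) = \frac{100}{13} - 2 = \frac{74}{13} \approx 5.6923$)
$L{\left(C \right)} = - \frac{75}{2} + \frac{C^{2}}{2} + 32 C$ ($L{\left(C \right)} = \frac{\left(C^{2} + 64 C\right) - 75}{2} = \frac{-75 + C^{2} + 64 C}{2} = - \frac{75}{2} + \frac{C^{2}}{2} + 32 C$)
$m{\left(p,u \right)} = \frac{37}{3} + p$ ($m{\left(p,u \right)} = - \frac{2}{3} + \left(p + 13\right) = - \frac{2}{3} + \left(13 + p\right) = \frac{37}{3} + p$)
$\frac{m{\left(H,S{\left(-3,-14 \right)} \right)}}{L{\left(-139 \right)}} = \frac{\frac{37}{3} + \frac{74}{13}}{- \frac{75}{2} + \frac{\left(-139\right)^{2}}{2} + 32 \left(-139\right)} = \frac{703}{39 \left(- \frac{75}{2} + \frac{1}{2} \cdot 19321 - 4448\right)} = \frac{703}{39 \left(- \frac{75}{2} + \frac{19321}{2} - 4448\right)} = \frac{703}{39 \cdot 5175} = \frac{703}{39} \cdot \frac{1}{5175} = \frac{703}{201825}$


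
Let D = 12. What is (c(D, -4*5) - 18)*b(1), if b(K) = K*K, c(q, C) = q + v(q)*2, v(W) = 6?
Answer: 6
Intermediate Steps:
c(q, C) = 12 + q (c(q, C) = q + 6*2 = q + 12 = 12 + q)
b(K) = K²
(c(D, -4*5) - 18)*b(1) = ((12 + 12) - 18)*1² = (24 - 18)*1 = 6*1 = 6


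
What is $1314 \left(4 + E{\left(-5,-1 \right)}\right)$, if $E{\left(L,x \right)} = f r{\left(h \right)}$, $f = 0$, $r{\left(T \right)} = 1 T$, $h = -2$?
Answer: $5256$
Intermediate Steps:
$r{\left(T \right)} = T$
$E{\left(L,x \right)} = 0$ ($E{\left(L,x \right)} = 0 \left(-2\right) = 0$)
$1314 \left(4 + E{\left(-5,-1 \right)}\right) = 1314 \left(4 + 0\right) = 1314 \cdot 4 = 5256$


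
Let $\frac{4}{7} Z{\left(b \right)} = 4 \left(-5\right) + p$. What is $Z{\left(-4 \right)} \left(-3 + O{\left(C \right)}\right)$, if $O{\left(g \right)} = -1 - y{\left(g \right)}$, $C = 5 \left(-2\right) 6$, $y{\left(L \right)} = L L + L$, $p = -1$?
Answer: $130242$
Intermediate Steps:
$Z{\left(b \right)} = - \frac{147}{4}$ ($Z{\left(b \right)} = \frac{7 \left(4 \left(-5\right) - 1\right)}{4} = \frac{7 \left(-20 - 1\right)}{4} = \frac{7}{4} \left(-21\right) = - \frac{147}{4}$)
$y{\left(L \right)} = L + L^{2}$ ($y{\left(L \right)} = L^{2} + L = L + L^{2}$)
$C = -60$ ($C = \left(-10\right) 6 = -60$)
$O{\left(g \right)} = -1 - g \left(1 + g\right)$
$Z{\left(-4 \right)} \left(-3 + O{\left(C \right)}\right) = - \frac{147 \left(-3 - \left(1 - 60 \left(1 - 60\right)\right)\right)}{4} = - \frac{147 \left(-3 - \left(1 - -3540\right)\right)}{4} = - \frac{147 \left(-3 - 3541\right)}{4} = \left(- \frac{147}{4}\right) \left(-3544\right) = 130242$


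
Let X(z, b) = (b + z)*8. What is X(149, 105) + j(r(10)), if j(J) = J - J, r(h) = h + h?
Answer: 2032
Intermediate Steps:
r(h) = 2*h
X(z, b) = 8*b + 8*z
j(J) = 0
X(149, 105) + j(r(10)) = (8*105 + 8*149) + 0 = (840 + 1192) + 0 = 2032 + 0 = 2032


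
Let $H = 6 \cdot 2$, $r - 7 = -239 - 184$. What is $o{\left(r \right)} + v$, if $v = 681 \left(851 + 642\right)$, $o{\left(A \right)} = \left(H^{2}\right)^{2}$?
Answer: $1037469$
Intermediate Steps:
$r = -416$ ($r = 7 - 423 = -416$)
$H = 12$
$o{\left(A \right)} = 20736$ ($o{\left(A \right)} = \left(12^{2}\right)^{2} = 144^{2} = 20736$)
$v = 1016733$ ($v = 681 \cdot 1493 = 1016733$)
$o{\left(r \right)} + v = 20736 + 1016733 = 1037469$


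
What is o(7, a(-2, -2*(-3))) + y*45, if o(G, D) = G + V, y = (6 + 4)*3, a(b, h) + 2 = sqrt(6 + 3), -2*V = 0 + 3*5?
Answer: 2699/2 ≈ 1349.5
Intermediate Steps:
V = -15/2 (V = -(0 + 3*5)/2 = -(0 + 15)/2 = -1/2*15 = -15/2 ≈ -7.5000)
a(b, h) = 1 (a(b, h) = -2 + sqrt(6 + 3) = -2 + sqrt(9) = -2 + 3 = 1)
y = 30 (y = 10*3 = 30)
o(G, D) = -15/2 + G (o(G, D) = G - 15/2 = -15/2 + G)
o(7, a(-2, -2*(-3))) + y*45 = (-15/2 + 7) + 30*45 = -1/2 + 1350 = 2699/2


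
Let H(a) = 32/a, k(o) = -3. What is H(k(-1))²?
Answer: 1024/9 ≈ 113.78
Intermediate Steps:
H(k(-1))² = (32/(-3))² = (32*(-⅓))² = (-32/3)² = 1024/9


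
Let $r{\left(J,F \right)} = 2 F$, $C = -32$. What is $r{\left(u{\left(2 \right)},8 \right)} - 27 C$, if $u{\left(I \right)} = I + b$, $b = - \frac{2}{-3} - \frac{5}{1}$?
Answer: $880$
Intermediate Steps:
$b = - \frac{13}{3}$ ($b = \left(-2\right) \left(- \frac{1}{3}\right) - 5 = \frac{2}{3} - 5 = - \frac{13}{3} \approx -4.3333$)
$u{\left(I \right)} = - \frac{13}{3} + I$ ($u{\left(I \right)} = I - \frac{13}{3} = - \frac{13}{3} + I$)
$r{\left(u{\left(2 \right)},8 \right)} - 27 C = 2 \cdot 8 - -864 = 16 + 864 = 880$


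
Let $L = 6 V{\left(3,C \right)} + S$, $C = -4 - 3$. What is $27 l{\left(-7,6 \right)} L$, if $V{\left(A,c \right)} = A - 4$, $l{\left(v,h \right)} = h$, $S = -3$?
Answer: $-1458$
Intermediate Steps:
$C = -7$ ($C = -4 - 3 = -7$)
$V{\left(A,c \right)} = -4 + A$
$L = -9$ ($L = 6 \left(-4 + 3\right) - 3 = 6 \left(-1\right) - 3 = -6 - 3 = -9$)
$27 l{\left(-7,6 \right)} L = 27 \cdot 6 \left(-9\right) = 162 \left(-9\right) = -1458$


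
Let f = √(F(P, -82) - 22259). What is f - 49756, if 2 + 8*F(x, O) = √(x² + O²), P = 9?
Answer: -49756 + I*√(356148 - 2*√6805)/4 ≈ -49756.0 + 149.16*I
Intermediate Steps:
F(x, O) = -¼ + √(O² + x²)/8 (F(x, O) = -¼ + √(x² + O²)/8 = -¼ + √(O² + x²)/8)
f = √(-89037/4 + √6805/8) (f = √((-¼ + √((-82)² + 9²)/8) - 22259) = √((-¼ + √(6724 + 81)/8) - 22259) = √((-¼ + √6805/8) - 22259) = √(-89037/4 + √6805/8) ≈ 149.16*I)
f - 49756 = √(-356148 + 2*√6805)/4 - 49756 = -49756 + √(-356148 + 2*√6805)/4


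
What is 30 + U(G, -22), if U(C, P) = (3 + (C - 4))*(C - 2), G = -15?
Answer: 302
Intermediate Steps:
U(C, P) = (-1 + C)*(-2 + C) (U(C, P) = (3 + (-4 + C))*(-2 + C) = (-1 + C)*(-2 + C))
30 + U(G, -22) = 30 + (2 + (-15)² - 3*(-15)) = 30 + (2 + 225 + 45) = 30 + 272 = 302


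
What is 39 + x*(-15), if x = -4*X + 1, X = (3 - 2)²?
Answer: 84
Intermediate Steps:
X = 1 (X = 1² = 1)
x = -3 (x = -4*1 + 1 = -4 + 1 = -3)
39 + x*(-15) = 39 - 3*(-15) = 39 + 45 = 84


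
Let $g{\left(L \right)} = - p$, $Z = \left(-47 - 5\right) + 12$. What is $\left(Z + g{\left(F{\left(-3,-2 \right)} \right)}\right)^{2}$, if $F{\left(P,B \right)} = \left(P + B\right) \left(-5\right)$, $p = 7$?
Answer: $2209$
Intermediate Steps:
$F{\left(P,B \right)} = - 5 B - 5 P$ ($F{\left(P,B \right)} = \left(B + P\right) \left(-5\right) = - 5 B - 5 P$)
$Z = -40$ ($Z = -52 + 12 = -40$)
$g{\left(L \right)} = -7$ ($g{\left(L \right)} = \left(-1\right) 7 = -7$)
$\left(Z + g{\left(F{\left(-3,-2 \right)} \right)}\right)^{2} = \left(-40 - 7\right)^{2} = \left(-47\right)^{2} = 2209$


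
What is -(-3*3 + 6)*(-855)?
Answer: -2565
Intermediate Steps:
-(-3*3 + 6)*(-855) = -(-9 + 6)*(-855) = -(-3)*(-855) = -1*2565 = -2565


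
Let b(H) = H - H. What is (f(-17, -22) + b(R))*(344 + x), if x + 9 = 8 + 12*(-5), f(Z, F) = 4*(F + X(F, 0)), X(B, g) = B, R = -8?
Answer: -49808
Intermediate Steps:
f(Z, F) = 8*F (f(Z, F) = 4*(F + F) = 4*(2*F) = 8*F)
x = -61 (x = -9 + (8 + 12*(-5)) = -9 + (8 - 60) = -9 - 52 = -61)
b(H) = 0
(f(-17, -22) + b(R))*(344 + x) = (8*(-22) + 0)*(344 - 61) = (-176 + 0)*283 = -176*283 = -49808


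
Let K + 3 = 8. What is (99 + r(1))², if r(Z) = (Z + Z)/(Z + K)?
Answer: 88804/9 ≈ 9867.1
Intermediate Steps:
K = 5 (K = -3 + 8 = 5)
r(Z) = 2*Z/(5 + Z) (r(Z) = (Z + Z)/(Z + 5) = (2*Z)/(5 + Z) = 2*Z/(5 + Z))
(99 + r(1))² = (99 + 2*1/(5 + 1))² = (99 + 2*1/6)² = (99 + 2*1*(⅙))² = (99 + ⅓)² = (298/3)² = 88804/9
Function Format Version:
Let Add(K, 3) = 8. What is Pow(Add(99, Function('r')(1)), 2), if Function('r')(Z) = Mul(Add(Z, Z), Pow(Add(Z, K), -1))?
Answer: Rational(88804, 9) ≈ 9867.1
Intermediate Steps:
K = 5 (K = Add(-3, 8) = 5)
Function('r')(Z) = Mul(2, Z, Pow(Add(5, Z), -1)) (Function('r')(Z) = Mul(Add(Z, Z), Pow(Add(Z, 5), -1)) = Mul(Mul(2, Z), Pow(Add(5, Z), -1)) = Mul(2, Z, Pow(Add(5, Z), -1)))
Pow(Add(99, Function('r')(1)), 2) = Pow(Add(99, Mul(2, 1, Pow(Add(5, 1), -1))), 2) = Pow(Add(99, Mul(2, 1, Pow(6, -1))), 2) = Pow(Add(99, Mul(2, 1, Rational(1, 6))), 2) = Pow(Add(99, Rational(1, 3)), 2) = Pow(Rational(298, 3), 2) = Rational(88804, 9)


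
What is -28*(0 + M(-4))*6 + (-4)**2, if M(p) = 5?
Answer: -824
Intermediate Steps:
-28*(0 + M(-4))*6 + (-4)**2 = -28*(0 + 5)*6 + (-4)**2 = -140*6 + 16 = -28*30 + 16 = -840 + 16 = -824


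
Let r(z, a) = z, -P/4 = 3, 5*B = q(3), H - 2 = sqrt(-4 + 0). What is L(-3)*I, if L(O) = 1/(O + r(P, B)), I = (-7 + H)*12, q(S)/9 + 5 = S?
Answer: 4 - 8*I/5 ≈ 4.0 - 1.6*I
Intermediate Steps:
q(S) = -45 + 9*S
H = 2 + 2*I (H = 2 + sqrt(-4 + 0) = 2 + sqrt(-4) = 2 + 2*I ≈ 2.0 + 2.0*I)
B = -18/5 (B = (-45 + 9*3)/5 = (-45 + 27)/5 = (1/5)*(-18) = -18/5 ≈ -3.6000)
P = -12 (P = -4*3 = -12)
I = -60 + 24*I (I = (-7 + (2 + 2*I))*12 = (-5 + 2*I)*12 = -60 + 24*I ≈ -60.0 + 24.0*I)
L(O) = 1/(-12 + O) (L(O) = 1/(O - 12) = 1/(-12 + O))
L(-3)*I = (-60 + 24*I)/(-12 - 3) = (-60 + 24*I)/(-15) = -(-60 + 24*I)/15 = 4 - 8*I/5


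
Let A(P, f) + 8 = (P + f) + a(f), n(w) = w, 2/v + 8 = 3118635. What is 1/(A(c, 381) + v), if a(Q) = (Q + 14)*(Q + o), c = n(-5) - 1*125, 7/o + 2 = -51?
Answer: 165287231/24906443622929 ≈ 6.6363e-6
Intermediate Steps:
v = 2/3118627 (v = 2/(-8 + 3118635) = 2/3118627 ≈ 6.4131e-7)
o = -7/53 (o = 7/(-2 - 51) = 7/(-53) = 7*(-1/53) = -7/53 ≈ -0.13208)
c = -130 (c = -5 - 1*125 = -5 - 125 = -130)
a(Q) = (14 + Q)*(-7/53 + Q) (a(Q) = (Q + 14)*(Q - 7/53) = (14 + Q)*(-7/53 + Q))
A(P, f) = -522/53 + P + f² + 788*f/53 (A(P, f) = -8 + ((P + f) + (-98/53 + f² + 735*f/53)) = -8 + (-98/53 + P + f² + 788*f/53) = -522/53 + P + f² + 788*f/53)
1/(A(c, 381) + v) = 1/((-522/53 - 130 + 381² + (788/53)*381) + 2/3118627) = 1/((-522/53 - 130 + 145161 + 300228/53) + 2/3118627) = 1/(7986349/53 + 2/3118627) = 1/(24906443622929/165287231) = 165287231/24906443622929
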